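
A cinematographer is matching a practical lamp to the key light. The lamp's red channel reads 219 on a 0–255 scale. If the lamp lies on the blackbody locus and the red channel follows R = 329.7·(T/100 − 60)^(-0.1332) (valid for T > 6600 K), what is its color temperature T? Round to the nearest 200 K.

8200 K

(t − 60)^(-0.1332) = 219/329.7 = 0.66424.
t − 60 = 0.66424^(1/-0.1332) = 0.66424^(-7.508) = 21.572, so t = 81.572.
T = 100·t = 8157 K → 8200 K to the nearest 200 K.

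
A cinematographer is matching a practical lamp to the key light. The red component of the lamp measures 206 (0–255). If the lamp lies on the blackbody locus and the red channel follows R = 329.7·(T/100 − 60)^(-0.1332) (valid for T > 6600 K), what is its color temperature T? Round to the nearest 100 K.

9400 K

(t − 60)^(-0.1332) = 206/329.7 = 0.62481.
t − 60 = 0.62481^(1/-0.1332) = 0.62481^(-7.508) = 34.152, so t = 94.152.
T = 100·t = 9415 K → 9400 K to the nearest 100 K.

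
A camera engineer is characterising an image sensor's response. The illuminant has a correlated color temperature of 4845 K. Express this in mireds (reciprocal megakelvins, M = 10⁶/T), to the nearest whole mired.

206 mireds

M = 10⁶ / 4845 = 206.398 → 206 mireds.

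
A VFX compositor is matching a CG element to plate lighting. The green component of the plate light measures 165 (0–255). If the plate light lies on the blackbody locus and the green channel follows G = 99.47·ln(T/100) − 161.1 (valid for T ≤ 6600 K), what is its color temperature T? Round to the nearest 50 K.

ln t = (165 + 161.1) / 99.47 = 3.2784.
t = e^3.2784 = 26.533.
T = 100·t = 2653 K → 2650 K to the nearest 50 K.

2650 K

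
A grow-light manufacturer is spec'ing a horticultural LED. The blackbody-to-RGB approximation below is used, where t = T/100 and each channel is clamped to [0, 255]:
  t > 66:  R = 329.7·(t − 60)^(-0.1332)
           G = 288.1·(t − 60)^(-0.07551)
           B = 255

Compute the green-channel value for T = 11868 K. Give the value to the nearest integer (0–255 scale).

t = 11868/100 = 118.68; the t > 66 branch applies.
G = 288.1·(118.68 − 60)^(-0.07551) = 288.1·58.68^(-0.07551) = 288.1·0.73529 = 211.838.
Rounded: 212.

212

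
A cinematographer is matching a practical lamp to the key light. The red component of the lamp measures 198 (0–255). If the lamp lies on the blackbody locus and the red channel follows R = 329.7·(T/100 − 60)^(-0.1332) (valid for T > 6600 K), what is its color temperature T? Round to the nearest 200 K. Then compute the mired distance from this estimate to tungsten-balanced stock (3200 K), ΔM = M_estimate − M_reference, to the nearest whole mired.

-218 mireds

(t − 60)^(-0.1332) = 198/329.7 = 0.60055.
t − 60 = 0.60055^(1/-0.1332) = 0.60055^(-7.508) = 45.980, so t = 105.980.
T = 100·t = 10598 K → 10600 K to the nearest 200 K.
M_estimate = 10⁶/10600 = 94.34; M_reference = 10⁶/3200 = 312.50.
ΔM = 94.34 − 312.50 = -218.16 → -218 mireds.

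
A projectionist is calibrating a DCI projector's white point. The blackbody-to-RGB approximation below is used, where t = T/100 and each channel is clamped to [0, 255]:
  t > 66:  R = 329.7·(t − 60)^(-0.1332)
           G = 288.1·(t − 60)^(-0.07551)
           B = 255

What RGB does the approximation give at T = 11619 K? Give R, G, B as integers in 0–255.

R=193, G=213, B=255

t = 11619/100 = 116.19; the t > 66 branch applies.
R = 329.7·(116.19 − 60)^(-0.1332) = 329.7·56.19^(-0.1332) = 329.7·0.58472 = 192.781.
G = 288.1·(116.19 − 60)^(-0.07551) = 288.1·56.19^(-0.07551) = 288.1·0.73771 = 212.533.
B = 255 by definition for t > 66.
Rounded: (193, 213, 255).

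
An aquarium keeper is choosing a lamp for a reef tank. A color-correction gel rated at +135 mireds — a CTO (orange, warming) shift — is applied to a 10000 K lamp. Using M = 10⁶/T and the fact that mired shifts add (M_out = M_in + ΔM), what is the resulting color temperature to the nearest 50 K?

4250 K

M_in = 10⁶/10000 = 100.00 mireds.
M_out = 100.00 + (+135) = 235.00 mireds.
T_out = 10⁶/235.00 = 4255.3 K → 4250 K.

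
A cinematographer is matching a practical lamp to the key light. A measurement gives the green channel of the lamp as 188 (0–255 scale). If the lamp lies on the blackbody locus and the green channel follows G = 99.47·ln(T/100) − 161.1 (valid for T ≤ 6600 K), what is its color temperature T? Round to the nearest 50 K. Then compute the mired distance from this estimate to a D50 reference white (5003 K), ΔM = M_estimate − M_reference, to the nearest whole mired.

ln t = (188 + 161.1) / 99.47 = 3.5096.
t = e^3.5096 = 33.435.
T = 100·t = 3343 K → 3350 K to the nearest 50 K.
M_estimate = 10⁶/3350 = 298.51; M_reference = 10⁶/5003 = 199.88.
ΔM = 298.51 − 199.88 = 98.63 → +99 mireds.

+99 mireds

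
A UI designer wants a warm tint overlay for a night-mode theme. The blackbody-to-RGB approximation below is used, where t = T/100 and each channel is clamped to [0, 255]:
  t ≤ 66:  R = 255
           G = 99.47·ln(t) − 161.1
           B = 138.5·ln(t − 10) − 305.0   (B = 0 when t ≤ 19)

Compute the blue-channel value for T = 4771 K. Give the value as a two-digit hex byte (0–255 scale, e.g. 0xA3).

0xC6

t = 4771/100 = 47.71; the t ≤ 66 branch applies.
B = 138.5·ln(47.71 − 10) − 305.0 = 138.5·ln 37.71 − 305.0 = 138.5·3.6299 − 305.0 = 197.745.
Rounded: 198; in hex, 0xC6.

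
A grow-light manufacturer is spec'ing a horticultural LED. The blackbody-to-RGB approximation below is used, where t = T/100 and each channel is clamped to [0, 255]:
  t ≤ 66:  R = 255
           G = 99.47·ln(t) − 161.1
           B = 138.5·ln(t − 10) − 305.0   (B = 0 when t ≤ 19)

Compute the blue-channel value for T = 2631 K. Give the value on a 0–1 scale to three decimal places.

0.320

t = 2631/100 = 26.31; the t ≤ 66 branch applies.
B = 138.5·ln(26.31 − 10) − 305.0 = 138.5·ln 16.31 − 305.0 = 138.5·2.7918 − 305.0 = 81.661.
On a 0–1 scale: 81.661/255 = 0.3202 → 0.320.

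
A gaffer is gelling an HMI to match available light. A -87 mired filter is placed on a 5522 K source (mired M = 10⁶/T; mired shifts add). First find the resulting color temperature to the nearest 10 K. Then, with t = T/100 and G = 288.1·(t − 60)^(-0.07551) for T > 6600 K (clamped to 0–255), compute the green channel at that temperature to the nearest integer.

M_in = 10⁶/5522 = 181.09; M_out = 181.09 + (-87) = 94.09.
T_out = 10⁶/94.09 = 10627.7 K → 10630 K; t = 106.3.
G = 288.1·(106.3 − 60)^(-0.07551) = 288.1·46.3^(-0.07551) = 288.1·0.74857 = 215.663.
Rounded: 216.

216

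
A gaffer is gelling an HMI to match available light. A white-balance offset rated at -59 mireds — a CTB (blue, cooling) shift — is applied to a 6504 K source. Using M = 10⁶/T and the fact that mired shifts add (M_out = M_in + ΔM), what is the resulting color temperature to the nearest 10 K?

M_in = 10⁶/6504 = 153.75 mireds.
M_out = 153.75 + (-59) = 94.75 mireds.
T_out = 10⁶/94.75 = 10553.9 K → 10550 K.

10550 K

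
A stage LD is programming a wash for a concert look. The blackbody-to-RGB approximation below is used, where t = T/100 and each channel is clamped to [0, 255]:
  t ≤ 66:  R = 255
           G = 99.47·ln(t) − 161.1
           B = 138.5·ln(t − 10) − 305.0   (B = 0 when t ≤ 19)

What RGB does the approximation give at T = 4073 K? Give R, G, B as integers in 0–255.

t = 4073/100 = 40.73; the t ≤ 66 branch applies.
R = 255 by definition for t ≤ 66.
G = 99.47·ln 40.73 − 161.1 = 99.47·3.7070 − 161.1 = 207.632.
B = 138.5·ln(40.73 − 10) − 305.0 = 138.5·ln 30.73 − 305.0 = 138.5·3.4252 − 305.0 = 169.396.
Rounded: (255, 208, 169).

R=255, G=208, B=169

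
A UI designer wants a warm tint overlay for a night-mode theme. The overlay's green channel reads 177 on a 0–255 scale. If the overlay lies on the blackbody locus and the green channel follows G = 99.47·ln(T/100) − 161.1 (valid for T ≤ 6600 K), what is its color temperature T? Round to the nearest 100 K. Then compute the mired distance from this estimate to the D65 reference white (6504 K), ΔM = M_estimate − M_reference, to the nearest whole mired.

+180 mireds

ln t = (177 + 161.1) / 99.47 = 3.3990.
t = e^3.3990 = 29.935.
T = 100·t = 2993 K → 3000 K to the nearest 100 K.
M_estimate = 10⁶/3000 = 333.33; M_reference = 10⁶/6504 = 153.75.
ΔM = 333.33 − 153.75 = 179.58 → +180 mireds.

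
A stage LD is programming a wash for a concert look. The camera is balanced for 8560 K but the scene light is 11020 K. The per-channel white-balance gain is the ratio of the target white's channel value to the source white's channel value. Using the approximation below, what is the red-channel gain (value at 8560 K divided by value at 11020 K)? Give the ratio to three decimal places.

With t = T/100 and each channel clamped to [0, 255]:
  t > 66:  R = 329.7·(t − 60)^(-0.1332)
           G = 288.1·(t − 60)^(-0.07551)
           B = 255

At 11020 K (t = 110.2):
  R = 329.7·(110.2 − 60)^(-0.1332) = 329.7·50.2^(-0.1332) = 329.7·0.59356 = 195.697.
At 8560 K (t = 85.6):
  R = 329.7·(85.6 − 60)^(-0.1332) = 329.7·25.6^(-0.1332) = 329.7·0.64927 = 214.063.
Gain = 214.063 / 195.697 = 1.0938 → 1.094.

1.094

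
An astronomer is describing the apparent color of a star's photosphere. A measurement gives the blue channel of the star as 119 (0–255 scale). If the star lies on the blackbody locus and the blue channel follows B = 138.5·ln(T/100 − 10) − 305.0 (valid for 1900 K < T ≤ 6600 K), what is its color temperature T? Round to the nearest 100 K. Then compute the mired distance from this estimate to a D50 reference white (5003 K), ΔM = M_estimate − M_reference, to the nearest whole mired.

+123 mireds

ln(t − 10) = (119 + 305.0) / 138.5 = 3.0614.
t − 10 = e^3.0614 = 21.357, so t = 31.357.
T = 100·t = 3136 K → 3100 K to the nearest 100 K.
M_estimate = 10⁶/3100 = 322.58; M_reference = 10⁶/5003 = 199.88.
ΔM = 322.58 − 199.88 = 122.70 → +123 mireds.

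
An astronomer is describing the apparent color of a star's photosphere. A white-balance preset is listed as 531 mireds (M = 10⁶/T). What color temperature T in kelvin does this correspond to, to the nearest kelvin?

1883 K

T = 10⁶ / 531 = 1883.24 K → 1883 K.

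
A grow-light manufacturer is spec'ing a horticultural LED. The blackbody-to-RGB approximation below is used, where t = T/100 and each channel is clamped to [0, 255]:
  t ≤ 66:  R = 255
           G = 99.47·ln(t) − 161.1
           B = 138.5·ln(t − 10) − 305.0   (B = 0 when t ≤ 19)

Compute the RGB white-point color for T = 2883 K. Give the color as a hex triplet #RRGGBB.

t = 2883/100 = 28.83; the t ≤ 66 branch applies.
R = 255 by definition for t ≤ 66.
G = 99.47·ln 28.83 − 161.1 = 99.47·3.3614 − 161.1 = 173.260.
B = 138.5·ln(28.83 − 10) − 305.0 = 138.5·ln 18.83 − 305.0 = 138.5·2.9355 − 305.0 = 101.560.
Rounded: (255, 173, 102).
In hex: #FFAD66.

#FFAD66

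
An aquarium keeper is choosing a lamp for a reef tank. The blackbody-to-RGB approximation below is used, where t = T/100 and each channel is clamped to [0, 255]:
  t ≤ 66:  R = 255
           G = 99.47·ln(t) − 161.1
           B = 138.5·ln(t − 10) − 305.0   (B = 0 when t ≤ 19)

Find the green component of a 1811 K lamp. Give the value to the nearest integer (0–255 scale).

t = 1811/100 = 18.11; the t ≤ 66 branch applies.
G = 99.47·ln 18.11 − 161.1 = 99.47·2.8965 − 161.1 = 127.011.
Rounded: 127.

127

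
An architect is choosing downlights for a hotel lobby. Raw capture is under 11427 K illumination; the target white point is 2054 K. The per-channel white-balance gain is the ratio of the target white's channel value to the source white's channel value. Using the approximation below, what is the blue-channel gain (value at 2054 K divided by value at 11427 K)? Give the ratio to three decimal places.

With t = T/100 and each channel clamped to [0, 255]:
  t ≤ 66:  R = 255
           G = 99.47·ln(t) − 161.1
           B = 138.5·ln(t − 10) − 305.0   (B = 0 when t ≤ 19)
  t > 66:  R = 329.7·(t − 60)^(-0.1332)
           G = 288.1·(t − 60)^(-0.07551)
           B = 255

0.083

At 11427 K (t = 114.27):
  B = 255 by definition for t > 66.
At 2054 K (t = 20.54):
  B = 138.5·ln(20.54 − 10) − 305.0 = 138.5·ln 10.54 − 305.0 = 138.5·2.3552 − 305.0 = 21.192.
Gain = 21.192 / 255.000 = 0.0831 → 0.083.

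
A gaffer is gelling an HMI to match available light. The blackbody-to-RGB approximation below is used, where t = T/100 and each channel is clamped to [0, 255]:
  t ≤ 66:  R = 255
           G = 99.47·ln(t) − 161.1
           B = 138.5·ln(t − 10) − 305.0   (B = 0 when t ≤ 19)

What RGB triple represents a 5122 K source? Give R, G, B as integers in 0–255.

R=255, G=230, B=210

t = 5122/100 = 51.22; the t ≤ 66 branch applies.
R = 255 by definition for t ≤ 66.
G = 99.47·ln 51.22 − 161.1 = 99.47·3.9361 − 161.1 = 230.427.
B = 138.5·ln(51.22 − 10) − 305.0 = 138.5·ln 41.22 − 305.0 = 138.5·3.7189 − 305.0 = 210.071.
Rounded: (255, 230, 210).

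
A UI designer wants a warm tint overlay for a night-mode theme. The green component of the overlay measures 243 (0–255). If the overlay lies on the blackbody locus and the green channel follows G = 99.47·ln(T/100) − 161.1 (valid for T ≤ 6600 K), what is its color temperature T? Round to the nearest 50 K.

5800 K

ln t = (243 + 161.1) / 99.47 = 4.0625.
t = e^4.0625 = 58.121.
T = 100·t = 5812 K → 5800 K to the nearest 50 K.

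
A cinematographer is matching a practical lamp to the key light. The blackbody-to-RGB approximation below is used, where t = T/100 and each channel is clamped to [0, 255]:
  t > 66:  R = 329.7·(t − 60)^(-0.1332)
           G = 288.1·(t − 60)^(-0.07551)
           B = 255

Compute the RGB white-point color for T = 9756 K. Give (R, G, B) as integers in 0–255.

(203, 219, 255)

t = 9756/100 = 97.56; the t > 66 branch applies.
R = 329.7·(97.56 − 60)^(-0.1332) = 329.7·37.56^(-0.1332) = 329.7·0.61695 = 203.407.
G = 288.1·(97.56 − 60)^(-0.07551) = 288.1·37.56^(-0.07551) = 288.1·0.76049 = 219.097.
B = 255 by definition for t > 66.
Rounded: (203, 219, 255).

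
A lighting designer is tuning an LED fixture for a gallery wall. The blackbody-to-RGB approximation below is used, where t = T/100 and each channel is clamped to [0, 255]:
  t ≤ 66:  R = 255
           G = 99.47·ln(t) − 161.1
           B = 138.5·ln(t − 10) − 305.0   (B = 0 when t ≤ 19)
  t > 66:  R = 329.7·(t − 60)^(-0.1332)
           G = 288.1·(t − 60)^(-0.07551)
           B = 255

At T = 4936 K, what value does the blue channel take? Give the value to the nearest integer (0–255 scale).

204

t = 4936/100 = 49.36; the t ≤ 66 branch applies.
B = 138.5·ln(49.36 − 10) − 305.0 = 138.5·ln 39.36 − 305.0 = 138.5·3.6728 − 305.0 = 203.676.
Rounded: 204.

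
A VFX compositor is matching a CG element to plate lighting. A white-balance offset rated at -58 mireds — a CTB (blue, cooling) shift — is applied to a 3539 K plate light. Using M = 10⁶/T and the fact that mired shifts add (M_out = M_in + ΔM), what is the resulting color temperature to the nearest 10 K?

M_in = 10⁶/3539 = 282.57 mireds.
M_out = 282.57 + (-58) = 224.57 mireds.
T_out = 10⁶/224.57 = 4453.0 K → 4450 K.

4450 K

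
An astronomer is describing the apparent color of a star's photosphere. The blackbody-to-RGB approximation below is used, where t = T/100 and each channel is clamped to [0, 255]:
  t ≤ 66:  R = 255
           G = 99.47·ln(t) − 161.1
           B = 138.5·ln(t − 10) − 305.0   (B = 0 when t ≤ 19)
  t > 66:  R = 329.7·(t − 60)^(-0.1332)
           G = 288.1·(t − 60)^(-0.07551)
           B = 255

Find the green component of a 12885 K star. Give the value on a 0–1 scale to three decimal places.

0.821

t = 12885/100 = 128.85; the t > 66 branch applies.
G = 288.1·(128.85 − 60)^(-0.07551) = 288.1·68.85^(-0.07551) = 288.1·0.72647 = 209.297.
On a 0–1 scale: 209.297/255 = 0.8208 → 0.821.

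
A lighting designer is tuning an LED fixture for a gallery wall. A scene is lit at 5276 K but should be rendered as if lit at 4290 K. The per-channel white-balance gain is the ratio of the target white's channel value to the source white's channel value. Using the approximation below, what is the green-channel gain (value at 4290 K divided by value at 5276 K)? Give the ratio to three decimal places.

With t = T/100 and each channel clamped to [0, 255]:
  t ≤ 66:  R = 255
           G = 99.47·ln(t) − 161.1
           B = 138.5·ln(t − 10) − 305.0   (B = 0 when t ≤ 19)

At 5276 K (t = 52.76):
  G = 99.47·ln 52.76 − 161.1 = 99.47·3.9658 − 161.1 = 233.373.
At 4290 K (t = 42.9):
  G = 99.47·ln 42.9 − 161.1 = 99.47·3.7589 − 161.1 = 212.795.
Gain = 212.795 / 233.373 = 0.9118 → 0.912.

0.912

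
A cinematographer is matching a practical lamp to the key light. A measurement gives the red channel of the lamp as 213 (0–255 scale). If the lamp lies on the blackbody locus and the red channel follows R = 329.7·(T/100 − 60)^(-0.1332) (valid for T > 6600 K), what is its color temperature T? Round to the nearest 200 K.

8600 K

(t − 60)^(-0.1332) = 213/329.7 = 0.64604.
t − 60 = 0.64604^(1/-0.1332) = 0.64604^(-7.508) = 26.575, so t = 86.575.
T = 100·t = 8657 K → 8600 K to the nearest 200 K.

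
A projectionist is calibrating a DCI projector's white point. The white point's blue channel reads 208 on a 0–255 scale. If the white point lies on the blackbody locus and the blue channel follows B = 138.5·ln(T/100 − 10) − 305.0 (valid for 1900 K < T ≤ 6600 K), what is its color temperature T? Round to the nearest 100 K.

ln(t − 10) = (208 + 305.0) / 138.5 = 3.7040.
t − 10 = e^3.7040 = 40.608, so t = 50.608.
T = 100·t = 5061 K → 5100 K to the nearest 100 K.

5100 K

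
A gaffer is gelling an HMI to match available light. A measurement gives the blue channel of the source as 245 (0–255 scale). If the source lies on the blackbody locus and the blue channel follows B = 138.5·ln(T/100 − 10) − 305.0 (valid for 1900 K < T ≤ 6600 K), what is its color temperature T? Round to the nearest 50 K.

6300 K

ln(t − 10) = (245 + 305.0) / 138.5 = 3.9711.
t − 10 = e^3.9711 = 53.044, so t = 63.044.
T = 100·t = 6304 K → 6300 K to the nearest 50 K.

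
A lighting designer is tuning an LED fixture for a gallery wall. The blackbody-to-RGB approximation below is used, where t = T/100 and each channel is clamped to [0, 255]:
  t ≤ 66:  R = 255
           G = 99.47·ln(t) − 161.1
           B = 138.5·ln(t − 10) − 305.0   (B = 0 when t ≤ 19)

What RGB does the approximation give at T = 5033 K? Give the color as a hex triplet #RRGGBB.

t = 5033/100 = 50.33; the t ≤ 66 branch applies.
R = 255 by definition for t ≤ 66.
G = 99.47·ln 50.33 − 161.1 = 99.47·3.9186 − 161.1 = 228.683.
B = 138.5·ln(50.33 − 10) − 305.0 = 138.5·ln 40.33 − 305.0 = 138.5·3.6971 − 305.0 = 207.048.
Rounded: (255, 229, 207).
In hex: #FFE5CF.

#FFE5CF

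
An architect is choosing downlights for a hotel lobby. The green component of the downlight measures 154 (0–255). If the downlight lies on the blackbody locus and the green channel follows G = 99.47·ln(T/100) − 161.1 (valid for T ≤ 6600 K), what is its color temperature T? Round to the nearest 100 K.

ln t = (154 + 161.1) / 99.47 = 3.1678.
t = e^3.1678 = 23.755.
T = 100·t = 2375 K → 2400 K to the nearest 100 K.

2400 K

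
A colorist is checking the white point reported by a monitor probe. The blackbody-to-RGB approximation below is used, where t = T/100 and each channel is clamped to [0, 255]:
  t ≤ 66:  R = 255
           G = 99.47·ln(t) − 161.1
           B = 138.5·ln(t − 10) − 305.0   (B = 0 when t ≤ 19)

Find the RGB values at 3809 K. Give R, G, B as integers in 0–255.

t = 3809/100 = 38.09; the t ≤ 66 branch applies.
R = 255 by definition for t ≤ 66.
G = 99.47·ln 38.09 − 161.1 = 99.47·3.6400 − 161.1 = 200.966.
B = 138.5·ln(38.09 − 10) − 305.0 = 138.5·ln 28.09 − 305.0 = 138.5·3.3354 − 305.0 = 156.955.
Rounded: (255, 201, 157).

R=255, G=201, B=157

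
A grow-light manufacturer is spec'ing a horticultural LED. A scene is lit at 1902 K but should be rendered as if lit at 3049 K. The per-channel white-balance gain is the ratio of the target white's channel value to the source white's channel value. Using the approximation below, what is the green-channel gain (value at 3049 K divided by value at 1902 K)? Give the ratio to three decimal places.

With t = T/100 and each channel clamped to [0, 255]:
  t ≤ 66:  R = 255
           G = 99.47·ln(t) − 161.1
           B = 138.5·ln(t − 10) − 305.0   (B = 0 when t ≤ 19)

At 1902 K (t = 19.02):
  G = 99.47·ln 19.02 − 161.1 = 99.47·2.9455 − 161.1 = 131.888.
At 3049 K (t = 30.49):
  G = 99.47·ln 30.49 − 161.1 = 99.47·3.4174 − 161.1 = 178.829.
Gain = 178.829 / 131.888 = 1.3559 → 1.356.

1.356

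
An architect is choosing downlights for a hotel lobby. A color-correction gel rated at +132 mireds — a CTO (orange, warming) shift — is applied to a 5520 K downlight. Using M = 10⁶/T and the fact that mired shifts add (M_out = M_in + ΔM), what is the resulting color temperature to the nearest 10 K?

M_in = 10⁶/5520 = 181.16 mireds.
M_out = 181.16 + (+132) = 313.16 mireds.
T_out = 10⁶/313.16 = 3193.3 K → 3190 K.

3190 K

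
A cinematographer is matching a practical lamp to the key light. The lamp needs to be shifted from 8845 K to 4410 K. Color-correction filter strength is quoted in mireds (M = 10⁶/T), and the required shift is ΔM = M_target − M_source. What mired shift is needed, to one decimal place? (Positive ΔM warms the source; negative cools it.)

M_source = 10⁶/8845 = 113.058; M_target = 10⁶/4410 = 226.757.
ΔM = 226.757 − 113.058 = 113.699 → +113.7 mireds, a warming shift.

+113.7 mireds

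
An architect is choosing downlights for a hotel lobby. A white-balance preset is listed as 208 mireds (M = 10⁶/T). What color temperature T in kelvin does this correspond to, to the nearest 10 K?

T = 10⁶ / 208 = 4807.69 K → 4810 K.

4810 K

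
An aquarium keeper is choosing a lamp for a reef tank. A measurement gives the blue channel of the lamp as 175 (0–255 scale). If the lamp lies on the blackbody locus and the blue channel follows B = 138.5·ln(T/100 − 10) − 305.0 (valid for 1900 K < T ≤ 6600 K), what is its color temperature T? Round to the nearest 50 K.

ln(t − 10) = (175 + 305.0) / 138.5 = 3.4657.
t − 10 = e^3.4657 = 31.999, so t = 41.999.
T = 100·t = 4200 K → 4200 K to the nearest 50 K.

4200 K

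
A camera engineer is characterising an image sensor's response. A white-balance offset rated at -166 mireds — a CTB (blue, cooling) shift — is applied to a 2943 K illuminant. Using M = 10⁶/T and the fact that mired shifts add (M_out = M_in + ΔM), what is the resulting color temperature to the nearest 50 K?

M_in = 10⁶/2943 = 339.79 mireds.
M_out = 339.79 + (-166) = 173.79 mireds.
T_out = 10⁶/173.79 = 5754.1 K → 5750 K.

5750 K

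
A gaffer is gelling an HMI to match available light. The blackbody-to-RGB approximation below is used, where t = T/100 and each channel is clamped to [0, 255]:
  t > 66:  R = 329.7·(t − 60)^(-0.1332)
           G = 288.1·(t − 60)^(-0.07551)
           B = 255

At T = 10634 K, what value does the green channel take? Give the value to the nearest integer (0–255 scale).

216

t = 10634/100 = 106.34; the t > 66 branch applies.
G = 288.1·(106.34 − 60)^(-0.07551) = 288.1·46.34^(-0.07551) = 288.1·0.74852 = 215.649.
Rounded: 216.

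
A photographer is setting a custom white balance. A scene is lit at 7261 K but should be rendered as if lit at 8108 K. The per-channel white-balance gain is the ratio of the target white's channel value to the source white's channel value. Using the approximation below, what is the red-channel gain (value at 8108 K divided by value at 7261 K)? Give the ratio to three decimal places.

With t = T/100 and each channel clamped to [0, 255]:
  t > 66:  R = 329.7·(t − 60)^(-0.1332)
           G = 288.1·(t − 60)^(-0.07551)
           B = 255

0.934

At 7261 K (t = 72.61):
  R = 329.7·(72.61 − 60)^(-0.1332) = 329.7·12.61^(-0.1332) = 329.7·0.71348 = 235.236.
At 8108 K (t = 81.08):
  R = 329.7·(81.08 − 60)^(-0.1332) = 329.7·21.08^(-0.1332) = 329.7·0.66629 = 219.674.
Gain = 219.674 / 235.236 = 0.9338 → 0.934.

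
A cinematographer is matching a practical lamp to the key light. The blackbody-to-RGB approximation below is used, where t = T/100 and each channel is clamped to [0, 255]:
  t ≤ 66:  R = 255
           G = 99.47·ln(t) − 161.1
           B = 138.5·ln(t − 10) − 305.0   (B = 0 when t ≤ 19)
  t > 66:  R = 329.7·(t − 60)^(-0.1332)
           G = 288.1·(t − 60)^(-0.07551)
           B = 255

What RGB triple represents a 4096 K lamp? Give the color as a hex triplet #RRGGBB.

t = 4096/100 = 40.96; the t ≤ 66 branch applies.
R = 255 by definition for t ≤ 66.
G = 99.47·ln 40.96 − 161.1 = 99.47·3.7126 − 161.1 = 208.192.
B = 138.5·ln(40.96 − 10) − 305.0 = 138.5·ln 30.96 − 305.0 = 138.5·3.4327 − 305.0 = 170.428.
Rounded: (255, 208, 170).
In hex: #FFD0AA.

#FFD0AA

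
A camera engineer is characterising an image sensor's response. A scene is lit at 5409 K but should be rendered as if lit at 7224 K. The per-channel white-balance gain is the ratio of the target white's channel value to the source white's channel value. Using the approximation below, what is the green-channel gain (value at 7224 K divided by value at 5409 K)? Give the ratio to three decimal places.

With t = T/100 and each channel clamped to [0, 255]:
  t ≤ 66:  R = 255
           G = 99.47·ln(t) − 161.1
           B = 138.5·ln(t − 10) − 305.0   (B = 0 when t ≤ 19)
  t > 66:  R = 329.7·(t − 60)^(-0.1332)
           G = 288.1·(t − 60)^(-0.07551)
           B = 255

1.011

At 5409 K (t = 54.09):
  G = 99.47·ln 54.09 − 161.1 = 99.47·3.9906 − 161.1 = 235.850.
At 7224 K (t = 72.24):
  G = 288.1·(72.24 − 60)^(-0.07551) = 288.1·12.24^(-0.07551) = 288.1·0.82768 = 238.454.
Gain = 238.454 / 235.850 = 1.0110 → 1.011.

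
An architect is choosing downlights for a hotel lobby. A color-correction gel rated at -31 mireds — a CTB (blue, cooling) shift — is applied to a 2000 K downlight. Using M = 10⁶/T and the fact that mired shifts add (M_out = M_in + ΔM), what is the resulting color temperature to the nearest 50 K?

M_in = 10⁶/2000 = 500.00 mireds.
M_out = 500.00 + (-31) = 469.00 mireds.
T_out = 10⁶/469.00 = 2132.2 K → 2150 K.

2150 K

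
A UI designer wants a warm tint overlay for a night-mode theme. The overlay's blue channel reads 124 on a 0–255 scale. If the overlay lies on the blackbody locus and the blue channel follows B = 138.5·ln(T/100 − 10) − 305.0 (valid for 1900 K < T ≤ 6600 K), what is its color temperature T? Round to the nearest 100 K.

ln(t − 10) = (124 + 305.0) / 138.5 = 3.0975.
t − 10 = e^3.0975 = 22.142, so t = 32.142.
T = 100·t = 3214 K → 3200 K to the nearest 100 K.

3200 K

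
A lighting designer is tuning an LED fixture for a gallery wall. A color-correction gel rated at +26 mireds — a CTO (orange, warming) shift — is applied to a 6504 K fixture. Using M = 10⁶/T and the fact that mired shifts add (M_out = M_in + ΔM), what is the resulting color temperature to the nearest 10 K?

5560 K

M_in = 10⁶/6504 = 153.75 mireds.
M_out = 153.75 + (+26) = 179.75 mireds.
T_out = 10⁶/179.75 = 5563.2 K → 5560 K.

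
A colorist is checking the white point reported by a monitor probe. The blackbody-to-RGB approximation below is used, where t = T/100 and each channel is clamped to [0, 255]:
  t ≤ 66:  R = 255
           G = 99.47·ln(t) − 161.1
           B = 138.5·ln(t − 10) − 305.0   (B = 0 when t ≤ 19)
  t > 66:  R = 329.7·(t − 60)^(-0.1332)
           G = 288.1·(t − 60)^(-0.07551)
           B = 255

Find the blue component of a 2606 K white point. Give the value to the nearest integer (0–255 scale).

t = 2606/100 = 26.06; the t ≤ 66 branch applies.
B = 138.5·ln(26.06 − 10) − 305.0 = 138.5·ln 16.06 − 305.0 = 138.5·2.7763 − 305.0 = 79.522.
Rounded: 80.

80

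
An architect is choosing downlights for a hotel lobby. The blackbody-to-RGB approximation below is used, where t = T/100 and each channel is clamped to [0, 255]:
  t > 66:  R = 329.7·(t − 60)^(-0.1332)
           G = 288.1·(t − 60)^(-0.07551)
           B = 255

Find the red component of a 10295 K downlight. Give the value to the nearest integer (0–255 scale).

t = 10295/100 = 102.95; the t > 66 branch applies.
R = 329.7·(102.95 − 60)^(-0.1332) = 329.7·42.95^(-0.1332) = 329.7·0.60602 = 199.806.
Rounded: 200.

200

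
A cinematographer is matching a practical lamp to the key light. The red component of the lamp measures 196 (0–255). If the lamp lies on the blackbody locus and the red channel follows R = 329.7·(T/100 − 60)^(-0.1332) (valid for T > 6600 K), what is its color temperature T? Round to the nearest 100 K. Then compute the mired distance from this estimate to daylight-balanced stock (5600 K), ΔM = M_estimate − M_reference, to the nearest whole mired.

-88 mireds

(t − 60)^(-0.1332) = 196/329.7 = 0.59448.
t − 60 = 0.59448^(1/-0.1332) = 0.59448^(-7.508) = 49.621, so t = 109.621.
T = 100·t = 10962 K → 11000 K to the nearest 100 K.
M_estimate = 10⁶/11000 = 90.91; M_reference = 10⁶/5600 = 178.57.
ΔM = 90.91 − 178.57 = -87.66 → -88 mireds.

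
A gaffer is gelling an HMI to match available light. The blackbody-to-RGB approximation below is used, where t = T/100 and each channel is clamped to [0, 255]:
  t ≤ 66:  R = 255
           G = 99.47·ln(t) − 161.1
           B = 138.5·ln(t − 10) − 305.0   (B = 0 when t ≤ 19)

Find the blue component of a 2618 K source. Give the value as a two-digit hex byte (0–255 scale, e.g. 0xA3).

t = 2618/100 = 26.18; the t ≤ 66 branch applies.
B = 138.5·ln(26.18 − 10) − 305.0 = 138.5·ln 16.18 − 305.0 = 138.5·2.7838 − 305.0 = 80.553.
Rounded: 81; in hex, 0x51.

0x51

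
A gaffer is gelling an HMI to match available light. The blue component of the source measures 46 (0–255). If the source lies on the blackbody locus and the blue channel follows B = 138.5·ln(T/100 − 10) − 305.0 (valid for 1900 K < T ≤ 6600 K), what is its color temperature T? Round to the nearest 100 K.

2300 K

ln(t − 10) = (46 + 305.0) / 138.5 = 2.5343.
t − 10 = e^2.5343 = 12.608, so t = 22.608.
T = 100·t = 2261 K → 2300 K to the nearest 100 K.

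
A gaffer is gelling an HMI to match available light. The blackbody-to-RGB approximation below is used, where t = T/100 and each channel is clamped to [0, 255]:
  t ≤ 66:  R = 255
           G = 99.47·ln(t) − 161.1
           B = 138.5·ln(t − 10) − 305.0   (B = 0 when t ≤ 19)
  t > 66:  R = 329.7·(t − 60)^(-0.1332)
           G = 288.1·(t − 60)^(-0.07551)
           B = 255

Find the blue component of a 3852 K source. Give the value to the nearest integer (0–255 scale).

159

t = 3852/100 = 38.52; the t ≤ 66 branch applies.
B = 138.5·ln(38.52 − 10) − 305.0 = 138.5·ln 28.52 − 305.0 = 138.5·3.3506 − 305.0 = 159.059.
Rounded: 159.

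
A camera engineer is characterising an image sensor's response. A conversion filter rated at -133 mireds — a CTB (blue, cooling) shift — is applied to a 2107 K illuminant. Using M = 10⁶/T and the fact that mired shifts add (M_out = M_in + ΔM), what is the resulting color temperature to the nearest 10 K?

M_in = 10⁶/2107 = 474.61 mireds.
M_out = 474.61 + (-133) = 341.61 mireds.
T_out = 10⁶/341.61 = 2927.3 K → 2930 K.

2930 K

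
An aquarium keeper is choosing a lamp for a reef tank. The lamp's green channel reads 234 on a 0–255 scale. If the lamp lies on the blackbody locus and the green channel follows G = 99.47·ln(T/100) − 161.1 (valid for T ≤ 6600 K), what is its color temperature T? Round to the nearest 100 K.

5300 K

ln t = (234 + 161.1) / 99.47 = 3.9721.
t = e^3.9721 = 53.093.
T = 100·t = 5309 K → 5300 K to the nearest 100 K.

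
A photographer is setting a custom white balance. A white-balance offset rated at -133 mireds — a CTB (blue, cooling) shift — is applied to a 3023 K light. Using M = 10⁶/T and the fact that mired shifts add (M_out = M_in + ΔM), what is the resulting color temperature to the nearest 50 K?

5050 K

M_in = 10⁶/3023 = 330.80 mireds.
M_out = 330.80 + (-133) = 197.80 mireds.
T_out = 10⁶/197.80 = 5055.7 K → 5050 K.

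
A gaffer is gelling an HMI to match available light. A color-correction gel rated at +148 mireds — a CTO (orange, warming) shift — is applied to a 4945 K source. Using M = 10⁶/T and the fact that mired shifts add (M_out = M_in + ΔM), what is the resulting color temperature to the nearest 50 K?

M_in = 10⁶/4945 = 202.22 mireds.
M_out = 202.22 + (+148) = 350.22 mireds.
T_out = 10⁶/350.22 = 2855.3 K → 2850 K.

2850 K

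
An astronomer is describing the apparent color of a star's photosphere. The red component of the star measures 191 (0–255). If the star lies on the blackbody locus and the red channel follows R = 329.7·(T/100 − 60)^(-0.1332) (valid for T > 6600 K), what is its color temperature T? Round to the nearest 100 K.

(t − 60)^(-0.1332) = 191/329.7 = 0.57931.
t − 60 = 0.57931^(1/-0.1332) = 0.57931^(-7.508) = 60.245, so t = 120.245.
T = 100·t = 12025 K → 12000 K to the nearest 100 K.

12000 K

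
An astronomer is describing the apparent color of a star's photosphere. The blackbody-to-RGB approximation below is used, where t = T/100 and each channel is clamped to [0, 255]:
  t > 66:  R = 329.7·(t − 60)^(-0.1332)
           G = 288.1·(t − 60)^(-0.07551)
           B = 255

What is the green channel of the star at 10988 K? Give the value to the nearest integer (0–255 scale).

214

t = 10988/100 = 109.88; the t > 66 branch applies.
G = 288.1·(109.88 − 60)^(-0.07551) = 288.1·49.88^(-0.07551) = 288.1·0.74437 = 214.453.
Rounded: 214.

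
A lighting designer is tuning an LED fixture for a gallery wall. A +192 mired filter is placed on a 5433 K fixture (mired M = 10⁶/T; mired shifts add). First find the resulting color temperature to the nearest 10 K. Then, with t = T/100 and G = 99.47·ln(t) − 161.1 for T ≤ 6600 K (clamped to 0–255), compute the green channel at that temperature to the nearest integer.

165

M_in = 10⁶/5433 = 184.06; M_out = 184.06 + (+192) = 376.06.
T_out = 10⁶/376.06 = 2659.1 K → 2660 K; t = 26.6.
G = 99.47·ln 26.6 − 161.1 = 99.47·3.2809 − 161.1 = 165.252.
Rounded: 165.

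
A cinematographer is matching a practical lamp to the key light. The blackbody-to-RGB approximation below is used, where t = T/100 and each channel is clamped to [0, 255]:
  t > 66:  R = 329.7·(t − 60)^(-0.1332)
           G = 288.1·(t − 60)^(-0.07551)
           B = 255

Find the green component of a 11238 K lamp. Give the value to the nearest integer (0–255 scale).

214

t = 11238/100 = 112.38; the t > 66 branch applies.
G = 288.1·(112.38 − 60)^(-0.07551) = 288.1·52.38^(-0.07551) = 288.1·0.74163 = 213.663.
Rounded: 214.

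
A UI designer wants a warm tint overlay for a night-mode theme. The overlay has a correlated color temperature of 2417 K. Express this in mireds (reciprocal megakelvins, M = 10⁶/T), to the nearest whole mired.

414 mireds

M = 10⁶ / 2417 = 413.736 → 414 mireds.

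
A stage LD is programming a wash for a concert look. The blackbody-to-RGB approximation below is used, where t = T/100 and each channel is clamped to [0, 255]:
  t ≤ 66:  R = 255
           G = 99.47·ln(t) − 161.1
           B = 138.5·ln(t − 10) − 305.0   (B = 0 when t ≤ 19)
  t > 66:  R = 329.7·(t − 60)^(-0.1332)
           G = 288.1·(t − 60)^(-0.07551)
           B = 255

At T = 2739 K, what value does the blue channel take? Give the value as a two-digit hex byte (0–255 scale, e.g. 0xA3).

t = 2739/100 = 27.39; the t ≤ 66 branch applies.
B = 138.5·ln(27.39 − 10) − 305.0 = 138.5·ln 17.39 − 305.0 = 138.5·2.8559 − 305.0 = 90.542.
Rounded: 91; in hex, 0x5B.

0x5B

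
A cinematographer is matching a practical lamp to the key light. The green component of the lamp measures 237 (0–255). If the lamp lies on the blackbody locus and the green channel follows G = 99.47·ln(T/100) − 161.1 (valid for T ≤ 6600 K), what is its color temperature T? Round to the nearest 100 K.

5500 K

ln t = (237 + 161.1) / 99.47 = 4.0022.
t = e^4.0022 = 54.719.
T = 100·t = 5472 K → 5500 K to the nearest 100 K.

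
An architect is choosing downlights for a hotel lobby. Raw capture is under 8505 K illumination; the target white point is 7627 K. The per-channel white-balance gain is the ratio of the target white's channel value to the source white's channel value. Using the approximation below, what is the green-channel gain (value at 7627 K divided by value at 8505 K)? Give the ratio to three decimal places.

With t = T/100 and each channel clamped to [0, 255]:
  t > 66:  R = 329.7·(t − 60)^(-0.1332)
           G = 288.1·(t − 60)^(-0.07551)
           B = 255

At 8505 K (t = 85.05):
  G = 288.1·(85.05 − 60)^(-0.07551) = 288.1·25.05^(-0.07551) = 288.1·0.78411 = 225.902.
At 7627 K (t = 76.27):
  G = 288.1·(76.27 − 60)^(-0.07551) = 288.1·16.27^(-0.07551) = 288.1·0.81008 = 233.384.
Gain = 233.384 / 225.902 = 1.0331 → 1.033.

1.033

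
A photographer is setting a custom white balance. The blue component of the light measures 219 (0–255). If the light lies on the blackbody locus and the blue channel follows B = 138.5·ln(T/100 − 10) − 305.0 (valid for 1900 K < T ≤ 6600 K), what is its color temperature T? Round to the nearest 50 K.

5400 K

ln(t − 10) = (219 + 305.0) / 138.5 = 3.7834.
t − 10 = e^3.7834 = 43.965, so t = 53.965.
T = 100·t = 5396 K → 5400 K to the nearest 50 K.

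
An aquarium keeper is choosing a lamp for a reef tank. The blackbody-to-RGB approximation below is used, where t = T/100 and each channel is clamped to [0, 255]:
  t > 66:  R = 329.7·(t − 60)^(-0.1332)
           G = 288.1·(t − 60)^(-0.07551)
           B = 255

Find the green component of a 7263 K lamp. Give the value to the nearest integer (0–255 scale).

238

t = 7263/100 = 72.63; the t > 66 branch applies.
G = 288.1·(72.63 − 60)^(-0.07551) = 288.1·12.63^(-0.07551) = 288.1·0.82572 = 237.890.
Rounded: 238.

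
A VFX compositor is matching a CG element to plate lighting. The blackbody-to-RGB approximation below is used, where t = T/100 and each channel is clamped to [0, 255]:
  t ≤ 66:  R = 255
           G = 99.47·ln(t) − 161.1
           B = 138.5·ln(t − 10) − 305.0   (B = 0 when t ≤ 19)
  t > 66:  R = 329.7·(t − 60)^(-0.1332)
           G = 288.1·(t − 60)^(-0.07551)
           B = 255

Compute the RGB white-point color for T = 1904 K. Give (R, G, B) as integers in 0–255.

(255, 132, 0)

t = 1904/100 = 19.04; the t ≤ 66 branch applies.
R = 255 by definition for t ≤ 66.
G = 99.47·ln 19.04 − 161.1 = 99.47·2.9465 − 161.1 = 131.993.
B = 138.5·ln(19.04 − 10) − 305.0 = 138.5·ln 9.04 − 305.0 = 138.5·2.2017 − 305.0 = -0.070 → clamped to 0.
Rounded: (255, 132, 0).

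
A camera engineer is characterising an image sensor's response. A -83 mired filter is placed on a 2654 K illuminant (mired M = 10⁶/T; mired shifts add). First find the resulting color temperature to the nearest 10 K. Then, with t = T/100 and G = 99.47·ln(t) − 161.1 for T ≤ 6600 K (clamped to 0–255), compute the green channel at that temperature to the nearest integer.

M_in = 10⁶/2654 = 376.79; M_out = 376.79 + (-83) = 293.79.
T_out = 10⁶/293.79 = 3403.8 K → 3400 K; t = 34.
G = 99.47·ln 34 − 161.1 = 99.47·3.5264 − 161.1 = 189.667.
Rounded: 190.

190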